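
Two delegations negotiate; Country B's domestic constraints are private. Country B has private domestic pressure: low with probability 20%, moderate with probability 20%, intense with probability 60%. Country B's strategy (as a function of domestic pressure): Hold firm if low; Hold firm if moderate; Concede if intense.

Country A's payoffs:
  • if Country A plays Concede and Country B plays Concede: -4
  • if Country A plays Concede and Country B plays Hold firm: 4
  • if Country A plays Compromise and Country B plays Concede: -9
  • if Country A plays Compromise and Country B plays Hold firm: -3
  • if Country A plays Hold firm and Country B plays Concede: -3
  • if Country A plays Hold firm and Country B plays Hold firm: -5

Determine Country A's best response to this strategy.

Concede

E[Concede] = 0.2·(4) + 0.2·(4) + 0.6·(-4) = -0.8
E[Compromise] = 0.2·(-3) + 0.2·(-3) + 0.6·(-9) = -6.6
E[Hold firm] = 0.2·(-5) + 0.2·(-5) + 0.6·(-3) = -3.8
Best response: Concede (-0.8 is the largest).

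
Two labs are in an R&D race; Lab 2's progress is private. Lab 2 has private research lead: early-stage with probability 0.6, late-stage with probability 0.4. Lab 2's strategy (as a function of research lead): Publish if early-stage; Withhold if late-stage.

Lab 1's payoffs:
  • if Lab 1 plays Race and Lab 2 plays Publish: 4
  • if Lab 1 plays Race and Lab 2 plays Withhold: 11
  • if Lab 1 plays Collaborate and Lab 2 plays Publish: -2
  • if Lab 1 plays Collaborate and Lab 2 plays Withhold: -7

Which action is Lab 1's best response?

E[Race] = 0.6·(4) + 0.4·(11) = 6.8
E[Collaborate] = 0.6·(-2) + 0.4·(-7) = -4
Best response: Race (6.8 is the largest).

Race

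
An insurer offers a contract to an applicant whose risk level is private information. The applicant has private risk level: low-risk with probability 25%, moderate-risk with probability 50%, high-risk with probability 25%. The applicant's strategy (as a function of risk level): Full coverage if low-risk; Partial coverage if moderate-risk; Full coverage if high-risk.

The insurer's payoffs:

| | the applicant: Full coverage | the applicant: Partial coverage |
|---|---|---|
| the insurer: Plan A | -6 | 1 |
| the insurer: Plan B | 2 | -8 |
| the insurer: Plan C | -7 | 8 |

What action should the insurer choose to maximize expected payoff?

E[Plan A] = 0.25·(-6) + 0.5·(1) + 0.25·(-6) = -2.5
E[Plan B] = 0.25·(2) + 0.5·(-8) + 0.25·(2) = -3
E[Plan C] = 0.25·(-7) + 0.5·(8) + 0.25·(-7) = 0.5
Best response: Plan C (0.5 is the largest).

Plan C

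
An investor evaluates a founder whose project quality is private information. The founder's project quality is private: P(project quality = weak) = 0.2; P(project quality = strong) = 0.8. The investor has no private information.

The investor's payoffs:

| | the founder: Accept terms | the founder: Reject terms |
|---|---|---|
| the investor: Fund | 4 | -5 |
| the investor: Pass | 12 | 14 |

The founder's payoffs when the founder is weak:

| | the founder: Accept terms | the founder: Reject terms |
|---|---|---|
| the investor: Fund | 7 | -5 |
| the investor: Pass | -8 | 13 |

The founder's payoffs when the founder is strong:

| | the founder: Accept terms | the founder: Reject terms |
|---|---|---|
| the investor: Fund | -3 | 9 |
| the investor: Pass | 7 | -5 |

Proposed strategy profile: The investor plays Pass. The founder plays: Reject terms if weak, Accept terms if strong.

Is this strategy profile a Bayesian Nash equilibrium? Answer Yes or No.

Yes

A profile is a BNE iff every type of every player is best-responding given beliefs about the other side.
The investor plays Pass: E[Pass] = 0.2·(14) + 0.8·(12) = 12.4; E[Fund] = 2.2. Best-responding. ✓
The founder (project quality weak), facing Pass: Accept terms gives -8, Reject terms gives 13. Proposed Reject terms is best. ✓
The founder (project quality strong), facing Pass: Accept terms gives 7, Reject terms gives -5. Proposed Accept terms is best. ✓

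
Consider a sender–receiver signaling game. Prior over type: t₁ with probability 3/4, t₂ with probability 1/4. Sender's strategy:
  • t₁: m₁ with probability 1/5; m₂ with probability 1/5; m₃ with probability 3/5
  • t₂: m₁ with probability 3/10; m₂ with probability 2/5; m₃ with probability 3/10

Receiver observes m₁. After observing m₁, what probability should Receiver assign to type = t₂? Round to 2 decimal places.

0.33

P(m₁) = (3/4)·(1/5) + (1/4)·(3/10) = 9/40
P(t₂ | m₁) = ((1/4)·(3/10)) / (9/40) = (3/40) / (9/40) = 1/3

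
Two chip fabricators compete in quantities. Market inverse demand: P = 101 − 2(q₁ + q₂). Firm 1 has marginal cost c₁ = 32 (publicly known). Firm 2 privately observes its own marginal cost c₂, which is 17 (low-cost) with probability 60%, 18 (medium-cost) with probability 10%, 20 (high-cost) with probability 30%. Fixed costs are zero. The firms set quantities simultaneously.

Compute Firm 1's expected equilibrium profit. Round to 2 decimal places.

Type-c best response for Firm 2: q₂(c) = (101 − c)/4 − q₁/2.
Firm 1 maximizes expected profit; its first-order condition is 101 − 4q₁ − 2E[q₂] − 32 = 0.
Substituting E[q₂] and solving: E[c₂] = 18, so q₁ = (101 − 2·32 + 18)/6 = 9.16667.
E[P] = 101 − 2·(q₁ + E[q₂]) = 50.3333; Firm 1's expected profit = (E[P] − 32)·q₁ = (50.3333 − 32)·9.16667 = 168.056.

168.06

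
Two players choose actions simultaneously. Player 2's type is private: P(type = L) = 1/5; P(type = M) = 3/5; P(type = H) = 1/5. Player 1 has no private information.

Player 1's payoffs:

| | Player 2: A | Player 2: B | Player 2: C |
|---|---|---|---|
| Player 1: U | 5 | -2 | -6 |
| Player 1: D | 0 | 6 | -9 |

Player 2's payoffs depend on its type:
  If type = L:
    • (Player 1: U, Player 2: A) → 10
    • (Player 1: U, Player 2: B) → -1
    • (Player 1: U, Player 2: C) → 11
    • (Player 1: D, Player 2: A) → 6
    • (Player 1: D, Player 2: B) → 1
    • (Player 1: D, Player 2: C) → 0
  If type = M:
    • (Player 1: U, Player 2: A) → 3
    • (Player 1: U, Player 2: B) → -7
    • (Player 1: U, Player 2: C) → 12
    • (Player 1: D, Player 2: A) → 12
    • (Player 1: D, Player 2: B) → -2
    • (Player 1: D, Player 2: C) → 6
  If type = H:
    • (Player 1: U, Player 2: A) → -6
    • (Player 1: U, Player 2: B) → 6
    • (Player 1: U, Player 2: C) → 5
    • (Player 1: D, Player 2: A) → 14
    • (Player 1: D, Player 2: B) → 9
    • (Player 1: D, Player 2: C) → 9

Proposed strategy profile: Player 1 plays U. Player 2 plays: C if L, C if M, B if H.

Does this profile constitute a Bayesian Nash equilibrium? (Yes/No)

Player 1 plays U: E[U] = 1/5·(-6) + 3/5·(-6) + 1/5·(-2) = -26/5; E[D] = -6. Best-responding. ✓
Player 2 (type L), facing U: A gives 10, B gives -1, C gives 11. Proposed C is best. ✓
Player 2 (type M), facing U: A gives 3, B gives -7, C gives 12. Proposed C is best. ✓
Player 2 (type H), facing U: A gives -6, B gives 6, C gives 5. Proposed B is best. ✓

Yes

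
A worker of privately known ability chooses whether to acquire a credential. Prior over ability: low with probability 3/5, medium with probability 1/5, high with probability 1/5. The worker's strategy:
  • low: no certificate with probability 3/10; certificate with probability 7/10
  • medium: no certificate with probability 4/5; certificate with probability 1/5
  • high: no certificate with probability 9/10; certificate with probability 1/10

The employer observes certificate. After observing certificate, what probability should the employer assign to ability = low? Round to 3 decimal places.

P(certificate) = (3/5)·(7/10) + (1/5)·(1/5) + (1/5)·(1/10) = 12/25
P(low | certificate) = ((3/5)·(7/10)) / (12/25) = (21/50) / (12/25) = 7/8

0.875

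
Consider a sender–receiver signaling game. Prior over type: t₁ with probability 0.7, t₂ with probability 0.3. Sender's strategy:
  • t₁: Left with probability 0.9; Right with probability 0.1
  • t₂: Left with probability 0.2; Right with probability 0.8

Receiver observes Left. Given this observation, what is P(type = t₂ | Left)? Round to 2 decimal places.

0.09

P(Left) = 0.7·0.9 + 0.3·0.2 = 0.69
P(t₂ | Left) = (0.3·0.2) / 0.69 = 0.06 / 0.69 = 0.0869565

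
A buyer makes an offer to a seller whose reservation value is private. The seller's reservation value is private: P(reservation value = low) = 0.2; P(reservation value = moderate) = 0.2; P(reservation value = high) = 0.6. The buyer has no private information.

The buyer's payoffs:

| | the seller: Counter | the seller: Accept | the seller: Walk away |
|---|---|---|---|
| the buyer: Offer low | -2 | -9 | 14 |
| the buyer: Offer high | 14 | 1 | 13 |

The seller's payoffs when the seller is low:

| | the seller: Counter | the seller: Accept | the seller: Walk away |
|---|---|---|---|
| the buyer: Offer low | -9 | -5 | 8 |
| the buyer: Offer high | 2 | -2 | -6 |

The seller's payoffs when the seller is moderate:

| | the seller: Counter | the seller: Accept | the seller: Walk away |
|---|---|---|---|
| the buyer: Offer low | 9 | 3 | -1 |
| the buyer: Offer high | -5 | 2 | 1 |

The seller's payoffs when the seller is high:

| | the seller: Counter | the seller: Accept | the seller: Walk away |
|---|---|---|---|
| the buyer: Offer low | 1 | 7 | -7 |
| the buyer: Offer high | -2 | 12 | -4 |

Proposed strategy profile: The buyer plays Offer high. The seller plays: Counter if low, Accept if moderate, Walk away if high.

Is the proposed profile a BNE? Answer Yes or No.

No

The buyer plays Offer high: E[Offer high] = 0.2·(14) + 0.2·(1) + 0.6·(13) = 10.8; E[Offer low] = 6.2. Best-responding. ✓
The seller (reservation value low), facing Offer high: Counter gives 2, Accept gives -2, Walk away gives -6. Proposed Counter is best. ✓
The seller (reservation value moderate), facing Offer high: Counter gives -5, Accept gives 2, Walk away gives 1. Proposed Accept is best. ✓
The seller (reservation value high), facing Offer high: Counter gives -2, Accept gives 12, Walk away gives -4. Proposed Walk away is not best — profitable deviation exists. ✗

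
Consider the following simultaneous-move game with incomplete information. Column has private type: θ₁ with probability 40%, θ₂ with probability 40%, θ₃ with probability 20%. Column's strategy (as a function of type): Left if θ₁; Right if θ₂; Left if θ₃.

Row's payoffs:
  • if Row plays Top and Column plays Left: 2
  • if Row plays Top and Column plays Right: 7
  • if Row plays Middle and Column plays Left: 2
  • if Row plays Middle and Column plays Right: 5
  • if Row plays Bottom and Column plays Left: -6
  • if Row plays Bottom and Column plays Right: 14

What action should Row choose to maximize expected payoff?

Top

Compute Row's expected payoff for each action, taking the expectation over Column's type.
E[Top] = 0.4·(2) + 0.4·(7) + 0.2·(2) = 4
E[Middle] = 0.4·(2) + 0.4·(5) + 0.2·(2) = 3.2
E[Bottom] = 0.4·(-6) + 0.4·(14) + 0.2·(-6) = 2
Best response: Top (4 is the largest).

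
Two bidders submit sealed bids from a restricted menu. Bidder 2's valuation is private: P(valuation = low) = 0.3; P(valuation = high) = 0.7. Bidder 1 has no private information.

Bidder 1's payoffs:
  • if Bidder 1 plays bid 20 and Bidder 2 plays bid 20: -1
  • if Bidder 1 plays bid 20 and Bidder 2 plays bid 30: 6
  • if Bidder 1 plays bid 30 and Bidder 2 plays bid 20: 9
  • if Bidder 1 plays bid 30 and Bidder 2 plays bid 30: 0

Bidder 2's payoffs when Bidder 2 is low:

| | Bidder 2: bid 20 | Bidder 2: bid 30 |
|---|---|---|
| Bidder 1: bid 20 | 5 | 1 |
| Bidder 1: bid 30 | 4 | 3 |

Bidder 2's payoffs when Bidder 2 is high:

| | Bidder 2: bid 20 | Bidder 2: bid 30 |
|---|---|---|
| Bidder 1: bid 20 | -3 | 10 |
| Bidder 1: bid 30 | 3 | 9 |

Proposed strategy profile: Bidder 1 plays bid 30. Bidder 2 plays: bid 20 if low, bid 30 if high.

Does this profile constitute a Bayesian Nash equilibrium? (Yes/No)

Bidder 1 plays bid 30: E[bid 30] = 0.3·(9) + 0.7·(0) = 2.7; E[bid 20] = 3.9. Not best-responding. ✗
Bidder 2 (valuation low), facing bid 30: bid 20 gives 4, bid 30 gives 3. Proposed bid 20 is best. ✓
Bidder 2 (valuation high), facing bid 30: bid 20 gives 3, bid 30 gives 9. Proposed bid 30 is best. ✓

No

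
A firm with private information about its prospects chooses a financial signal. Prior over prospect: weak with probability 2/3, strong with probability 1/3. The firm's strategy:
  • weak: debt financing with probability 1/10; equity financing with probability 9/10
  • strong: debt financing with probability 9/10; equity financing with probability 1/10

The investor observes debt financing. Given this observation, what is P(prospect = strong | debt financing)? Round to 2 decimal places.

0.82

Apply Bayes' rule using the sender's strategy as the likelihood.
P(debt financing) = (2/3)·(1/10) + (1/3)·(9/10) = 11/30
P(strong | debt financing) = ((1/3)·(9/10)) / (11/30) = (3/10) / (11/30) = 9/11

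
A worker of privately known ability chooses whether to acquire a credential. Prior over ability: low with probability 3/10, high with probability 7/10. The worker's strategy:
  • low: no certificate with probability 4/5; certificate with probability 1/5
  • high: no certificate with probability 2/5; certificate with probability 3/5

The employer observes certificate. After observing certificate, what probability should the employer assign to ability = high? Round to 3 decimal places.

0.875

Apply Bayes' rule using the sender's strategy as the likelihood.
P(certificate) = (3/10)·(1/5) + (7/10)·(3/5) = 12/25
P(high | certificate) = ((7/10)·(3/5)) / (12/25) = (21/50) / (12/25) = 7/8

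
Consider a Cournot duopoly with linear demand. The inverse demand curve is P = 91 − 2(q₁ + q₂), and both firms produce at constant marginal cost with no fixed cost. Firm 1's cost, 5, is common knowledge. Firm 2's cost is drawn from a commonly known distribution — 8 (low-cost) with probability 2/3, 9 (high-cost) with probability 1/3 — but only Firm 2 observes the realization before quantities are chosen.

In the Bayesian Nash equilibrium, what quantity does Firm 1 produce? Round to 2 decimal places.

14.89

Firm 2 with cost c maximizes (91 − 2(q₁+q₂) − c)·q₂, giving q₂(c) = (91 − c − 2q₁)/4.
E[c₂] = 2/3·8 + 1/3·9 = 8.33333
Firm 1's FOC against E[q₂] yields q₁ = (91 − 2·5 + E[c₂])/6 = (91 − 10 + 8.33333)/6 = 14.8889.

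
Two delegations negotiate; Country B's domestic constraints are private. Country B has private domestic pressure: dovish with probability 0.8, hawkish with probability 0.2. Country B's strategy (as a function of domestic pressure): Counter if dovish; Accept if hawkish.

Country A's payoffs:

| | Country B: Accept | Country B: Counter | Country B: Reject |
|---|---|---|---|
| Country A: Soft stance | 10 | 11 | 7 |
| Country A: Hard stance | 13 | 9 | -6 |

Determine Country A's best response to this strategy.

Compute Country A's expected payoff for each action, taking the expectation over Country B's type.
E[Soft stance] = 0.8·(11) + 0.2·(10) = 10.8
E[Hard stance] = 0.8·(9) + 0.2·(13) = 9.8
Best response: Soft stance (10.8 is the largest).

Soft stance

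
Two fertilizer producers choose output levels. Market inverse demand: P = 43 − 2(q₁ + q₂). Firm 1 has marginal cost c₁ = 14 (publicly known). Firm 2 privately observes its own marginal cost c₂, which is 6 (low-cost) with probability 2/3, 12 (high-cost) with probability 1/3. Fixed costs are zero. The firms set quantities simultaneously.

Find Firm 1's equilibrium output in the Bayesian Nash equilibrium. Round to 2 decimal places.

Type-c best response for Firm 2: q₂(c) = (43 − c)/4 − q₁/2.
Firm 1 maximizes expected profit; its first-order condition is 43 − 4q₁ − 2E[q₂] − 14 = 0.
Substituting E[q₂] and solving: E[c₂] = 8, so q₁ = (43 − 2·14 + 8)/6 = 3.83333.

3.83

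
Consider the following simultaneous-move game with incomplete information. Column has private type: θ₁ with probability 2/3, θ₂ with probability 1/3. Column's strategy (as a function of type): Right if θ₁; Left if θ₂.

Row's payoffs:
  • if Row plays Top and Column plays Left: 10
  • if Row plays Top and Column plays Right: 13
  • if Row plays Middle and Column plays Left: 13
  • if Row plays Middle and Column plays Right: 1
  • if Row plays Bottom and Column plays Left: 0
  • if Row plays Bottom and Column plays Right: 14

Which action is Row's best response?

Compute Row's expected payoff for each action, taking the expectation over Column's type.
E[Top] = 2/3·(13) + 1/3·(10) = 12
E[Middle] = 2/3·(1) + 1/3·(13) = 5
E[Bottom] = 2/3·(14) + 1/3·(0) = 28/3
Best response: Top (12 is the largest).

Top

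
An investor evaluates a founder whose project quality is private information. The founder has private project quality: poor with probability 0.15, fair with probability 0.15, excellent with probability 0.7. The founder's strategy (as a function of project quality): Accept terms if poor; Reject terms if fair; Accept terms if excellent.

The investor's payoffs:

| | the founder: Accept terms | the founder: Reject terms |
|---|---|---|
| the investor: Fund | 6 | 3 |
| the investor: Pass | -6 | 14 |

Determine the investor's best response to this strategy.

Fund

E[Fund] = 0.15·(6) + 0.15·(3) + 0.7·(6) = 5.55
E[Pass] = 0.15·(-6) + 0.15·(14) + 0.7·(-6) = -3
Best response: Fund (5.55 is the largest).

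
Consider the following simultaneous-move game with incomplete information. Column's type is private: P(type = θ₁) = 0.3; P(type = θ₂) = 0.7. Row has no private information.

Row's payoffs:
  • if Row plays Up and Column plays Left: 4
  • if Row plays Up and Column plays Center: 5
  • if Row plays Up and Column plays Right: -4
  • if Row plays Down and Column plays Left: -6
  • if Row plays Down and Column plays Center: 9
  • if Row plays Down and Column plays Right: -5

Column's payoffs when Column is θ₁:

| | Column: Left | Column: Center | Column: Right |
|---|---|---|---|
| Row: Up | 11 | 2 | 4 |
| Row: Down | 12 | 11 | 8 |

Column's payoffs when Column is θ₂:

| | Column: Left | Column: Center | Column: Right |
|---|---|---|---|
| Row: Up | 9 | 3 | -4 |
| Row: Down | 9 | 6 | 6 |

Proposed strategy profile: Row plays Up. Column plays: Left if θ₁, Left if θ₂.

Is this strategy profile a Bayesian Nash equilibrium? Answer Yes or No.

Yes

Row plays Up: E[Up] = 0.3·(4) + 0.7·(4) = 4; E[Down] = -6. Best-responding. ✓
Column (type θ₁), facing Up: Left gives 11, Center gives 2, Right gives 4. Proposed Left is best. ✓
Column (type θ₂), facing Up: Left gives 9, Center gives 3, Right gives -4. Proposed Left is best. ✓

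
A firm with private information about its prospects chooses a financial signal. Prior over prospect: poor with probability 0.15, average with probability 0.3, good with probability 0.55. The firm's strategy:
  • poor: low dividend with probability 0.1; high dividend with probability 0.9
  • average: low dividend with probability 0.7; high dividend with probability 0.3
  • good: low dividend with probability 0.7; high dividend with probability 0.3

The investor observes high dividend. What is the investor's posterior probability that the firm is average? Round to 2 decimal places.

Apply Bayes' rule using the sender's strategy as the likelihood.
P(high dividend) = 0.15·0.9 + 0.3·0.3 + 0.55·0.3 = 0.39
P(average | high dividend) = (0.3·0.3) / 0.39 = 0.09 / 0.39 = 0.230769

0.23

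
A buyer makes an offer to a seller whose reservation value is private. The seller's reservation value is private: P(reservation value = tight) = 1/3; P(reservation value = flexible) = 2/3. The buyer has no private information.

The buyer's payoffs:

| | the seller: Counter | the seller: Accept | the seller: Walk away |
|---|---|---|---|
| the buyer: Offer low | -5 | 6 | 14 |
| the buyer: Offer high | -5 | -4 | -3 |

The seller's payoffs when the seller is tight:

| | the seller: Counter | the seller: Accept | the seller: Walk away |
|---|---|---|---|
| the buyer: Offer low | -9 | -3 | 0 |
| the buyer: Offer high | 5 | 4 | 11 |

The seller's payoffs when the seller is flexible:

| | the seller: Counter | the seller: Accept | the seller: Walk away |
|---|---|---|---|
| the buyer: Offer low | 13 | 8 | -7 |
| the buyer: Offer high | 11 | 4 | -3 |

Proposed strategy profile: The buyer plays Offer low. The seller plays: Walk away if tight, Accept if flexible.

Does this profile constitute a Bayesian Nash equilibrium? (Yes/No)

No

A profile is a BNE iff every type of every player is best-responding given beliefs about the other side.
The buyer plays Offer low: E[Offer low] = 1/3·(14) + 2/3·(6) = 26/3; E[Offer high] = -11/3. Best-responding. ✓
The seller (reservation value tight), facing Offer low: Counter gives -9, Accept gives -3, Walk away gives 0. Proposed Walk away is best. ✓
The seller (reservation value flexible), facing Offer low: Counter gives 13, Accept gives 8, Walk away gives -7. Proposed Accept is not best — profitable deviation exists. ✗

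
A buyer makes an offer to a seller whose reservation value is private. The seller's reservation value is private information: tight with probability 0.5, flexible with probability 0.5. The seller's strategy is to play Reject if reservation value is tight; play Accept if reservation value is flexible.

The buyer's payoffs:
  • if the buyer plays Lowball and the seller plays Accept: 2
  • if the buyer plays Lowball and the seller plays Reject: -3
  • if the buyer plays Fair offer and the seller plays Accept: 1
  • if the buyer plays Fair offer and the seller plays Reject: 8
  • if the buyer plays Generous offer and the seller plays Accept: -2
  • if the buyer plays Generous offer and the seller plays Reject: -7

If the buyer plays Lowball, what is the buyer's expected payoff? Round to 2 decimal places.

-0.50

Take the expectation over the seller's reservation value, weighting each type's action by its prior probability.
E[Lowball] = 0.5·(-3) + 0.5·2 = (-1.5) + 1 = -0.5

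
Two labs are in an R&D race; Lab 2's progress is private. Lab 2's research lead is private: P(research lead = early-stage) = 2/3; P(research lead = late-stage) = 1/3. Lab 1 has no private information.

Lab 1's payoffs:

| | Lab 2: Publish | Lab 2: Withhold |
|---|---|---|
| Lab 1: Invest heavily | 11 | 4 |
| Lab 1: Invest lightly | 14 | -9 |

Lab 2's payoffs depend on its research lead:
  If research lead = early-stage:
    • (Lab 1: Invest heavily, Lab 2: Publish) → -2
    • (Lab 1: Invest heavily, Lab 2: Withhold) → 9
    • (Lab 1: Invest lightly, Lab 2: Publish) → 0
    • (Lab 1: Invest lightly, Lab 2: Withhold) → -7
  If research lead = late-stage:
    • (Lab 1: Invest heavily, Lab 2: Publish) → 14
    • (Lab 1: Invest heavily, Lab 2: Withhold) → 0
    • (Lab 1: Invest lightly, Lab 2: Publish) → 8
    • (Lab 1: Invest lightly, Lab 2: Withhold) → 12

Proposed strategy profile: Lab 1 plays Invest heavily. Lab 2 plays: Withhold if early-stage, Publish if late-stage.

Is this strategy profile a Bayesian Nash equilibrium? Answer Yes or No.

Lab 1 plays Invest heavily: E[Invest heavily] = 2/3·(4) + 1/3·(11) = 19/3; E[Invest lightly] = -4/3. Best-responding. ✓
Lab 2 (research lead early-stage), facing Invest heavily: Publish gives -2, Withhold gives 9. Proposed Withhold is best. ✓
Lab 2 (research lead late-stage), facing Invest heavily: Publish gives 14, Withhold gives 0. Proposed Publish is best. ✓

Yes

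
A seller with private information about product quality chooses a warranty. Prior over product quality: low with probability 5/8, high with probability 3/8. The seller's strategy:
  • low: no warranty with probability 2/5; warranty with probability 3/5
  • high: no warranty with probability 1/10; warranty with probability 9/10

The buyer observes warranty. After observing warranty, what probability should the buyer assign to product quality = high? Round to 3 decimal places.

0.474

P(warranty) = (5/8)·(3/5) + (3/8)·(9/10) = 57/80
P(high | warranty) = ((3/8)·(9/10)) / (57/80) = (27/80) / (57/80) = 9/19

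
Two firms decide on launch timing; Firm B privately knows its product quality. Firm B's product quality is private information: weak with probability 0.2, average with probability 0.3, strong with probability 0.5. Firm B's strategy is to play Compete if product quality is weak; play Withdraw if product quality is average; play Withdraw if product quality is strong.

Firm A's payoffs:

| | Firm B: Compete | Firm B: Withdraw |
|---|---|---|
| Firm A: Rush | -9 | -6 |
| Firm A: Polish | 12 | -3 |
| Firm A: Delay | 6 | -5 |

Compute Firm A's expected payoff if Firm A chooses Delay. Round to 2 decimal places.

-2.80

E[Delay] = 0.2·6 + 0.3·(-5) + 0.5·(-5) = 1.2 + (-1.5) + (-2.5) = -2.8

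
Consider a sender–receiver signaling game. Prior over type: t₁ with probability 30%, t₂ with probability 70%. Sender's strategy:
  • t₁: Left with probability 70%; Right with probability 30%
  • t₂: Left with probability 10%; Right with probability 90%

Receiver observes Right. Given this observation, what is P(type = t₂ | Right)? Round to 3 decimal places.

P(Right) = 0.3·0.3 + 0.7·0.9 = 0.72
P(t₂ | Right) = (0.7·0.9) / 0.72 = 0.63 / 0.72 = 0.875

0.875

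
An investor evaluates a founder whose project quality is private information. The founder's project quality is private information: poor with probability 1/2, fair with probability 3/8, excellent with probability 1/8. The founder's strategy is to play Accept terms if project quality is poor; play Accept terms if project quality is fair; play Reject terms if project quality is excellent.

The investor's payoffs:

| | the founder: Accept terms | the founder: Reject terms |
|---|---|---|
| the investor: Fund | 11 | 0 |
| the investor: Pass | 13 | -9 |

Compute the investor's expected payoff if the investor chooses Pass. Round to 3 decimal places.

E[Pass] = 1/2·13 + 3/8·13 + 1/8·(-9) = 13/2 + 39/8 + (-9/8) = 41/4

10.250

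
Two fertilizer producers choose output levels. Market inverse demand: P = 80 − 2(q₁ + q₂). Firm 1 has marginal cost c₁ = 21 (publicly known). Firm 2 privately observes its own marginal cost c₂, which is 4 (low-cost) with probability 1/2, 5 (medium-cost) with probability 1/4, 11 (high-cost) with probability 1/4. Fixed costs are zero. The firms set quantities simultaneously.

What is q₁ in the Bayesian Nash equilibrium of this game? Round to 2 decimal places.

Type-c best response for Firm 2: q₂(c) = (80 − c)/4 − q₁/2.
Firm 1 maximizes expected profit; its first-order condition is 80 − 4q₁ − 2E[q₂] − 21 = 0.
Substituting E[q₂] and solving: E[c₂] = 6, so q₁ = (80 − 2·21 + 6)/6 = 7.33333.

7.33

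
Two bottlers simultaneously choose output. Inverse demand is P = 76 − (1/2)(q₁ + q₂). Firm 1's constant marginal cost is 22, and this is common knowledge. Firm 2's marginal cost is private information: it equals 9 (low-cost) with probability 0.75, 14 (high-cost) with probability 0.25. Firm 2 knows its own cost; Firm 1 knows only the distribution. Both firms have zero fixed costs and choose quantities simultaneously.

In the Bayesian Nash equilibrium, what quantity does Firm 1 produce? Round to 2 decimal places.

Type-c best response for Firm 2: q₂(c) = (76 − c) − q₁/2.
Firm 1 maximizes expected profit; its first-order condition is 76 − q₁ − (1/2)E[q₂] − 22 = 0.
Substituting E[q₂] and solving: E[c₂] = 10.25, so q₁ = (76 − 2·22 + 10.25)/(3/2) = 28.1667.

28.17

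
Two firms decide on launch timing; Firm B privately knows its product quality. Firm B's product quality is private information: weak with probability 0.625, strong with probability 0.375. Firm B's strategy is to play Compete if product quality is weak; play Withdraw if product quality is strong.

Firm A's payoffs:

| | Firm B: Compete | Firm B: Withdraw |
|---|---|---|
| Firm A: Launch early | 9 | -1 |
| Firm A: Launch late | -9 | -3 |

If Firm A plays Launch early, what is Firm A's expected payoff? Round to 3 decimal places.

5.250

E[Launch early] = 0.625·9 + 0.375·(-1) = 5.625 + (-0.375) = 5.25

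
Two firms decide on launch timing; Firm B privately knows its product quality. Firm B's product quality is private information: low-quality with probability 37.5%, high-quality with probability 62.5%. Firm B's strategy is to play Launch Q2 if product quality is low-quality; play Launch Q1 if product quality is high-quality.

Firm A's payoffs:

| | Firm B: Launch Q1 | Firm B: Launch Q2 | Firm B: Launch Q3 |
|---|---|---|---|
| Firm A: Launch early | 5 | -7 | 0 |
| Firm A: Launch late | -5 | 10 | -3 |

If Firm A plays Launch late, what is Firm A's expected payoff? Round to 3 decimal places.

E[Launch late] = 0.375·10 + 0.625·(-5) = 3.75 + (-3.125) = 0.625

0.625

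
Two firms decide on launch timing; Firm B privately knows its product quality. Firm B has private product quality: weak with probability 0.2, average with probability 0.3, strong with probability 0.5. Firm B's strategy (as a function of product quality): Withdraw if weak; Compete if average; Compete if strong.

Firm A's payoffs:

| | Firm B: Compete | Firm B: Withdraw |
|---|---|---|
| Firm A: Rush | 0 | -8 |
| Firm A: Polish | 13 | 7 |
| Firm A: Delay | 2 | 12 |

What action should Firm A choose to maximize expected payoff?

E[Rush] = 0.2·(-8) + 0.3·(0) + 0.5·(0) = -1.6
E[Polish] = 0.2·(7) + 0.3·(13) + 0.5·(13) = 11.8
E[Delay] = 0.2·(12) + 0.3·(2) + 0.5·(2) = 4
Best response: Polish (11.8 is the largest).

Polish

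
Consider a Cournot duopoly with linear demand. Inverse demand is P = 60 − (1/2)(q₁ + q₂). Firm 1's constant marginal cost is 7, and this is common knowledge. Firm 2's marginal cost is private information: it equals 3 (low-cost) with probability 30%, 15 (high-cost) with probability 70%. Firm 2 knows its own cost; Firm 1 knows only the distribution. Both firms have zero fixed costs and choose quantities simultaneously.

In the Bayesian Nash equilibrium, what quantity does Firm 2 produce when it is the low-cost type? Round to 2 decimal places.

37.87

Type-c best response for Firm 2: q₂(c) = (60 − c) − q₁/2.
Firm 1 maximizes expected profit; its first-order condition is 60 − q₁ − (1/2)E[q₂] − 7 = 0.
Substituting E[q₂] and solving: E[c₂] = 11.4, so q₁ = (60 − 2·7 + 11.4)/(3/2) = 38.2667.
q₂(low-cost) = (60 − 3 − (1/2)·38.2667) = 37.8667.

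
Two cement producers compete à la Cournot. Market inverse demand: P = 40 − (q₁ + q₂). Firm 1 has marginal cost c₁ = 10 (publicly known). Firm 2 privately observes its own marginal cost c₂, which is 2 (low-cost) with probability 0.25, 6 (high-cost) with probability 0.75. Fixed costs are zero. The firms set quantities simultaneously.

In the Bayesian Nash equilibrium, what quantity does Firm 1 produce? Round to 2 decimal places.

Type-c best response for Firm 2: q₂(c) = (40 − c)/2 − q₁/2.
Firm 1 maximizes expected profit; its first-order condition is 40 − 2q₁ − E[q₂] − 10 = 0.
Substituting E[q₂] and solving: E[c₂] = 5, so q₁ = (40 − 2·10 + 5)/3 = 8.33333.

8.33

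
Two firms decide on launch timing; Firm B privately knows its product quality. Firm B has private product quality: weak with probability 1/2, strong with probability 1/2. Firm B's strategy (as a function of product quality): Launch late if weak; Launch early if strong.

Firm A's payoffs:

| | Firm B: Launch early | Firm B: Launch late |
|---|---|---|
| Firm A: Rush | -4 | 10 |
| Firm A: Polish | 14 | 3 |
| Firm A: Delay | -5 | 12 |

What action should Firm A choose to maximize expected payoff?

Polish

E[Rush] = 1/2·(10) + 1/2·(-4) = 3
E[Polish] = 1/2·(3) + 1/2·(14) = 17/2
E[Delay] = 1/2·(12) + 1/2·(-5) = 7/2
Best response: Polish (17/2 is the largest).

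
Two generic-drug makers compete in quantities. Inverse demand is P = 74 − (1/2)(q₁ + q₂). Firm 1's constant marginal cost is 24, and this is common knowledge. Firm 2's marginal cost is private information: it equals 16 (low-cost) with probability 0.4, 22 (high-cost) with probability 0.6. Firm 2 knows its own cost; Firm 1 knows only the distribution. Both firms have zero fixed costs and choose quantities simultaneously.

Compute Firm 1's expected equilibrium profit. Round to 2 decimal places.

Each type of Firm 2 best-responds to q₁; Firm 1 best-responds to the expected q₂ over Firm 2's types.
Firm 2 with cost c maximizes (74 − (1/2)(q₁+q₂) − c)·q₂, giving q₂(c) = (74 − c − (1/2)q₁).
E[c₂] = 0.4·16 + 0.6·22 = 19.6
Firm 1's FOC against E[q₂] yields q₁ = (74 − 2·24 + E[c₂])/(3/2) = (74 − 48 + 19.6)/(3/2) = 30.4.
E[P] = 74 − (1/2)·(q₁ + E[q₂]) = 39.2; Firm 1's expected profit = (E[P] − 24)·q₁ = (39.2 − 24)·30.4 = 462.08.

462.08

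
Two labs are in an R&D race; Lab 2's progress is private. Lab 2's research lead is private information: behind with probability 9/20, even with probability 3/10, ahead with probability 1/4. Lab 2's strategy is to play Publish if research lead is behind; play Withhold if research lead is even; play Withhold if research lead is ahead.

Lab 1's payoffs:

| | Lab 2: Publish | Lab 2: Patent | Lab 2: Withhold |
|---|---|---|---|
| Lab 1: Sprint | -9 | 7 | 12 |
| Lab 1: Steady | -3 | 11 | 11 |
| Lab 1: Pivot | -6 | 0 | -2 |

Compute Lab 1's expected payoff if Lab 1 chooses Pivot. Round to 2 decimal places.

E[Pivot] = 9/20·(-6) + 3/10·(-2) + 1/4·(-2) = (-27/10) + (-3/5) + (-1/2) = -19/5

-3.80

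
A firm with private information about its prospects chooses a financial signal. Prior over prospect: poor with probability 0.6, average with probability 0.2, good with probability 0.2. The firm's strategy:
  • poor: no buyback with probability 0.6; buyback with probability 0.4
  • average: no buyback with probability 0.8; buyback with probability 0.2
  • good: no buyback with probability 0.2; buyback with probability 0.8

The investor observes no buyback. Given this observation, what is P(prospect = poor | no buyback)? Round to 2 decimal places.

0.64

P(no buyback) = 0.6·0.6 + 0.2·0.8 + 0.2·0.2 = 0.56
P(poor | no buyback) = (0.6·0.6) / 0.56 = 0.36 / 0.56 = 0.642857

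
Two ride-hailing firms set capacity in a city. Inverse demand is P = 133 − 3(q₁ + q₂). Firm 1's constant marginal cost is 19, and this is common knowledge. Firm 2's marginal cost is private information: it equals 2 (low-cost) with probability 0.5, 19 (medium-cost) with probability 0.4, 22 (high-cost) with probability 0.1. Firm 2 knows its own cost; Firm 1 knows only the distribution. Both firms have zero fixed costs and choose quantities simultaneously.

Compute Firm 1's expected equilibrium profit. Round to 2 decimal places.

414.58

Firm 2 with cost c maximizes (133 − 3(q₁+q₂) − c)·q₂, giving q₂(c) = (133 − c − 3q₁)/6.
E[c₂] = 0.5·2 + 0.4·19 + 0.1·22 = 10.8
Firm 1's FOC against E[q₂] yields q₁ = (133 − 2·19 + E[c₂])/9 = (133 − 38 + 10.8)/9 = 11.7556.
E[P] = 133 − 3·(q₁ + E[q₂]) = 54.2667; Firm 1's expected profit = (E[P] − 19)·q₁ = (54.2667 − 19)·11.7556 = 414.579.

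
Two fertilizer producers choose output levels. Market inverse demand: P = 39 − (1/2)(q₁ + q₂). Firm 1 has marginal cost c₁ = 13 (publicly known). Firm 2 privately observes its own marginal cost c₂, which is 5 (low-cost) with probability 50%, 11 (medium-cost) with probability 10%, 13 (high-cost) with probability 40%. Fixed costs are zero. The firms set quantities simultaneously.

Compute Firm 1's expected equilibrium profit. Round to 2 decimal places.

105.61

Type-c best response for Firm 2: q₂(c) = (39 − c) − q₁/2.
Firm 1 maximizes expected profit; its first-order condition is 39 − q₁ − (1/2)E[q₂] − 13 = 0.
Substituting E[q₂] and solving: E[c₂] = 8.8, so q₁ = (39 − 2·13 + 8.8)/(3/2) = 14.5333.
E[P] = 39 − (1/2)·(q₁ + E[q₂]) = 20.2667; Firm 1's expected profit = (E[P] − 13)·q₁ = (20.2667 − 13)·14.5333 = 105.609.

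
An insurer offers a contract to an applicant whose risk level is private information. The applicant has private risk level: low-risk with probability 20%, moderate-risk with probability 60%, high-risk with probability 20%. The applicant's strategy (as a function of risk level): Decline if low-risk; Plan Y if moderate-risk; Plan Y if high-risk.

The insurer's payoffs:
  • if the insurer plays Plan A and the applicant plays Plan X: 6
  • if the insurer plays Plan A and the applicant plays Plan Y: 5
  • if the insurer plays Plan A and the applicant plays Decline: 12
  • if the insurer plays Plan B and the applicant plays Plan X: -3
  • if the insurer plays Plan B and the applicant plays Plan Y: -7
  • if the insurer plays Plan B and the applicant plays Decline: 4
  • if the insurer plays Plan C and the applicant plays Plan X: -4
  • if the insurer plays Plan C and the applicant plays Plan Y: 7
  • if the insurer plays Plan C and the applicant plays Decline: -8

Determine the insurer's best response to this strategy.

E[Plan A] = 0.2·(12) + 0.6·(5) + 0.2·(5) = 6.4
E[Plan B] = 0.2·(4) + 0.6·(-7) + 0.2·(-7) = -4.8
E[Plan C] = 0.2·(-8) + 0.6·(7) + 0.2·(7) = 4
Best response: Plan A (6.4 is the largest).

Plan A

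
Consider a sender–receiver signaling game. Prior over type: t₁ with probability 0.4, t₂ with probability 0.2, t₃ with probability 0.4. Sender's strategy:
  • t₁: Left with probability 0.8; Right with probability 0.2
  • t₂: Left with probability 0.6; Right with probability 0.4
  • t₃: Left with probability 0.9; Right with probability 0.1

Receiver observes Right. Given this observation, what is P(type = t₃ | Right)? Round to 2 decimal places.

P(Right) = 0.4·0.2 + 0.2·0.4 + 0.4·0.1 = 0.2
P(t₃ | Right) = (0.4·0.1) / 0.2 = 0.04 / 0.2 = 0.2

0.20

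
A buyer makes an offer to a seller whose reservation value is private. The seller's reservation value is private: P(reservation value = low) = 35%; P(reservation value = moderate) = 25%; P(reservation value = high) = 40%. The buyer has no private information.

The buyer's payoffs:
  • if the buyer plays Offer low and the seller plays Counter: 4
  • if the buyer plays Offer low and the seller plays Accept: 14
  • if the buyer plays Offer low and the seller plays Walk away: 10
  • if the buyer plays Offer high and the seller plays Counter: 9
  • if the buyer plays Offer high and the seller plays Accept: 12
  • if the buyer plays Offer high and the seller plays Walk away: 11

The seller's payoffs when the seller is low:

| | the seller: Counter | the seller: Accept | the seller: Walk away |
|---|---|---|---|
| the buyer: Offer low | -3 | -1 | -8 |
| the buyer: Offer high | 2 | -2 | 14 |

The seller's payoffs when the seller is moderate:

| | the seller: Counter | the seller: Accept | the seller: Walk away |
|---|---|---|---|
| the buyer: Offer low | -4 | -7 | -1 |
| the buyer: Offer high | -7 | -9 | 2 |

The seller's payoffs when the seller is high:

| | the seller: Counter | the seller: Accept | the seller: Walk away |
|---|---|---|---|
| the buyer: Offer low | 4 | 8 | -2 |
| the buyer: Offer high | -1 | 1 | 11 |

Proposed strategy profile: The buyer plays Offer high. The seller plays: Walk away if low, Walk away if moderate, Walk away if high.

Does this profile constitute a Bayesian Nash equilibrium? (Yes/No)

Yes

The buyer plays Offer high: E[Offer high] = 0.35·(11) + 0.25·(11) + 0.4·(11) = 11; E[Offer low] = 10. Best-responding. ✓
The seller (reservation value low), facing Offer high: Counter gives 2, Accept gives -2, Walk away gives 14. Proposed Walk away is best. ✓
The seller (reservation value moderate), facing Offer high: Counter gives -7, Accept gives -9, Walk away gives 2. Proposed Walk away is best. ✓
The seller (reservation value high), facing Offer high: Counter gives -1, Accept gives 1, Walk away gives 11. Proposed Walk away is best. ✓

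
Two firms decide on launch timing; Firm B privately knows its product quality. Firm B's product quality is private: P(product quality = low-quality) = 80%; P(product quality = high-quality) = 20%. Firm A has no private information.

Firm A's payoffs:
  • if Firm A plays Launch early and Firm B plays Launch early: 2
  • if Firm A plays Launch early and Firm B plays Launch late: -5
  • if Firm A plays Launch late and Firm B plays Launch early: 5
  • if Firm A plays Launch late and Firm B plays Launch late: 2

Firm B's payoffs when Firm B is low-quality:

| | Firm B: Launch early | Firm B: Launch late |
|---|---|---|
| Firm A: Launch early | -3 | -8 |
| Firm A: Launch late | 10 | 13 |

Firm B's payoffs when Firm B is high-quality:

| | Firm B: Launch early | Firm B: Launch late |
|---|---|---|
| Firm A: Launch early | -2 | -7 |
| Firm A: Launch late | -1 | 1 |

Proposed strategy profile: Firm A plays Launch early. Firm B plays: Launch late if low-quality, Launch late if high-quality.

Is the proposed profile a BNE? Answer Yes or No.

No

Firm A plays Launch early: E[Launch early] = 0.8·(-5) + 0.2·(-5) = -5; E[Launch late] = 2. Not best-responding. ✗
Firm B (product quality low-quality), facing Launch early: Launch early gives -3, Launch late gives -8. Proposed Launch late is not best — profitable deviation exists. ✗
Firm B (product quality high-quality), facing Launch early: Launch early gives -2, Launch late gives -7. Proposed Launch late is not best — profitable deviation exists. ✗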